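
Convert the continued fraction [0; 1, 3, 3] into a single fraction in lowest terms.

10/13

Starting at the tail and folding back:
Start with 3.
3 + 1/(3/1) = 3 + 1/3 = 10/3
1 + 1/(10/3) = 1 + 3/10 = 13/10
0 + 1/(13/10) = 0 + 10/13 = 10/13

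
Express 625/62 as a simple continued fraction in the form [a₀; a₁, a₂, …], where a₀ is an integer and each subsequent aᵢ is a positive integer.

[10; 12, 2, 2]

625 ÷ 62 → quotient 10, remainder 5
62 ÷ 5 → quotient 12, remainder 2
5 ÷ 2 → quotient 2, remainder 1
2 ÷ 1 → quotient 2, remainder 0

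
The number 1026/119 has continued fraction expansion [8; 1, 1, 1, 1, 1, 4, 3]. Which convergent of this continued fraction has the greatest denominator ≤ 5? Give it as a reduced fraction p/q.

List convergents until the denominator exceeds the bound:
a_0 = 8: 8/1  (≤ bound)
a_1 = 1: 9/1  (≤ bound)
a_2 = 1: 17/2  (≤ bound)
a_3 = 1: 26/3  (≤ bound)
a_4 = 1: 43/5  (≤ bound)
a_5 = 1: 69/8  (> 5, stop)

43/5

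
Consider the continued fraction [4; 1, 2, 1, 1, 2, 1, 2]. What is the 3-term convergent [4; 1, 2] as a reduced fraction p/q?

Work from the innermost term outward:
Start with 2.
1 + 1/(2/1) = 1 + 1/2 = 3/2
4 + 1/(3/2) = 4 + 2/3 = 14/3

14/3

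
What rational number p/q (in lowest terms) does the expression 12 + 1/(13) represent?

157/13

Start with 13.
12 + 1/(13/1) = 12 + 1/13 = 157/13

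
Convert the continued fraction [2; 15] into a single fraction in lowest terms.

Starting at the tail and folding back:
Start with 15.
2 + 1/(15/1) = 2 + 1/15 = 31/15

31/15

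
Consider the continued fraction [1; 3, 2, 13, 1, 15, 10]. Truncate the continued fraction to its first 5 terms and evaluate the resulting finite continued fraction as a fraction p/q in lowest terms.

Use the convergent recurrence hₖ = aₖ·hₖ₋₁ + hₖ₋₂ (and likewise for the denominators kₖ):
a_0 = 1: 1/1
a_1 = 3: 4/3
a_2 = 2: 9/7
a_3 = 13: 121/94
a_4 = 1: 130/101

130/101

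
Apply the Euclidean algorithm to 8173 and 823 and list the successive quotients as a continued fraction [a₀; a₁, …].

Repeatedly divide and take the remainder:
⌊8173/823⌋ = 9, remainder 766
⌊823/766⌋ = 1, remainder 57
⌊766/57⌋ = 13, remainder 25
⌊57/25⌋ = 2, remainder 7
⌊25/7⌋ = 3, remainder 4
⌊7/4⌋ = 1, remainder 3
⌊4/3⌋ = 1, remainder 1
⌊3/1⌋ = 3, remainder 0

[9; 1, 13, 2, 3, 1, 1, 3]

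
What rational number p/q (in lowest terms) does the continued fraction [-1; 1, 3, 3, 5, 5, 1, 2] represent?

-281/1212

a_0 = -1: -1/1
a_1 = 1: 0/1
a_2 = 3: -1/4
a_3 = 3: -3/13
a_4 = 5: -16/69
a_5 = 5: -83/358
a_6 = 1: -99/427
a_7 = 2: -281/1212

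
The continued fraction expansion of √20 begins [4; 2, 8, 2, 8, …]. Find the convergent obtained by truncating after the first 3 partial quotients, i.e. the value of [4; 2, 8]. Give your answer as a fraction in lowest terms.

Start with 8.
2 + 1/(8/1) = 2 + 1/8 = 17/8
4 + 1/(17/8) = 4 + 8/17 = 76/17

76/17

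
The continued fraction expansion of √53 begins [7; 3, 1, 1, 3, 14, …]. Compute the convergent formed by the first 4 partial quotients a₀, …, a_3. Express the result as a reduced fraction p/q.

Use the convergent recurrence hₖ = aₖ·hₖ₋₁ + hₖ₋₂ (and likewise for the denominators kₖ):
a_0 = 7: 7/1
a_1 = 3: 22/3
a_2 = 1: 29/4
a_3 = 1: 51/7

51/7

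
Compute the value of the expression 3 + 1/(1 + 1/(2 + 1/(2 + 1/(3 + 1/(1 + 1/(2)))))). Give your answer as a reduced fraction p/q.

Compute successive convergents:
a_0 = 3: 3/1
a_1 = 1: 4/1
a_2 = 2: 11/3
a_3 = 2: 26/7
a_4 = 3: 89/24
a_5 = 1: 115/31
a_6 = 2: 319/86

319/86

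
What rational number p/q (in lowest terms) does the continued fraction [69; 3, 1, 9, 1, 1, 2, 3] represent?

48687/703

a_0 = 69: 69/1
a_1 = 3: 208/3
a_2 = 1: 277/4
a_3 = 9: 2701/39
a_4 = 1: 2978/43
a_5 = 1: 5679/82
a_6 = 2: 14336/207
a_7 = 3: 48687/703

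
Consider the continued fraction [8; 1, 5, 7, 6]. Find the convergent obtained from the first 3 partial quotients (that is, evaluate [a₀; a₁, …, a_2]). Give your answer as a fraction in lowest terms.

53/6

Start with 5.
1 + 1/(5/1) = 1 + 1/5 = 6/5
8 + 1/(6/5) = 8 + 5/6 = 53/6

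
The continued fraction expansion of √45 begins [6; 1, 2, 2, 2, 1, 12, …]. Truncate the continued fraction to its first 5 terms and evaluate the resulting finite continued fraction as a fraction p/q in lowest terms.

Collapse the nested fraction from the inside out:
Start with 2.
2 + 1/(2/1) = 2 + 1/2 = 5/2
2 + 1/(5/2) = 2 + 2/5 = 12/5
1 + 1/(12/5) = 1 + 5/12 = 17/12
6 + 1/(17/12) = 6 + 12/17 = 114/17

114/17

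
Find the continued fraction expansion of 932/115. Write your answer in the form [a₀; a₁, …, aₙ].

[8; 9, 1, 1, 2, 2]

⌊932/115⌋ = 8, remainder 12
⌊115/12⌋ = 9, remainder 7
⌊12/7⌋ = 1, remainder 5
⌊7/5⌋ = 1, remainder 2
⌊5/2⌋ = 2, remainder 1
⌊2/1⌋ = 2, remainder 0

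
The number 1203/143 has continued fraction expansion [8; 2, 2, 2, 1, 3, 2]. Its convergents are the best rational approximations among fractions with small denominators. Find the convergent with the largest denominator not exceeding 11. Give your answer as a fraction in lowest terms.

42/5

a_0 = 8: 8/1  (≤ bound)
a_1 = 2: 17/2  (≤ bound)
a_2 = 2: 42/5  (≤ bound)
a_3 = 2: 101/12  (> 11, stop)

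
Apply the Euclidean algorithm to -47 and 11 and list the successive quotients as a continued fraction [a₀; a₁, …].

-47 = -5·11 + 8, so a_0 = -5
11 = 1·8 + 3, so a_1 = 1
8 = 2·3 + 2, so a_2 = 2
3 = 1·2 + 1, so a_3 = 1
2 = 2·1 + 0, so a_4 = 2

[-5; 1, 2, 1, 2]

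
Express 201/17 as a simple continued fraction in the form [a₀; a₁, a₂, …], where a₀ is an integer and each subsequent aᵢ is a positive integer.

201 = 11·17 + 14, so a_0 = 11
17 = 1·14 + 3, so a_1 = 1
14 = 4·3 + 2, so a_2 = 4
3 = 1·2 + 1, so a_3 = 1
2 = 2·1 + 0, so a_4 = 2

[11; 1, 4, 1, 2]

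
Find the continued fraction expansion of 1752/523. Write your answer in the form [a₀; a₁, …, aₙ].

1752 = 3·523 + 183, so a_0 = 3
523 = 2·183 + 157, so a_1 = 2
183 = 1·157 + 26, so a_2 = 1
157 = 6·26 + 1, so a_3 = 6
26 = 26·1 + 0, so a_4 = 26

[3; 2, 1, 6, 26]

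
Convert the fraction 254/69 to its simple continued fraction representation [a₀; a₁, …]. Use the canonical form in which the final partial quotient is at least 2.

[3; 1, 2, 7, 3]

254 ÷ 69 → quotient 3, remainder 47
69 ÷ 47 → quotient 1, remainder 22
47 ÷ 22 → quotient 2, remainder 3
22 ÷ 3 → quotient 7, remainder 1
3 ÷ 1 → quotient 3, remainder 0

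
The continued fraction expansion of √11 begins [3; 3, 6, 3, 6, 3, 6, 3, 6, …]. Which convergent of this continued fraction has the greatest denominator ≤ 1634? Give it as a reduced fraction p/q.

3970/1197

List convergents until the denominator exceeds the bound:
a_0 = 3: 3/1  (≤ bound)
a_1 = 3: 10/3  (≤ bound)
a_2 = 6: 63/19  (≤ bound)
a_3 = 3: 199/60  (≤ bound)
a_4 = 6: 1257/379  (≤ bound)
a_5 = 3: 3970/1197  (≤ bound)
a_6 = 6: 25077/7561  (> 1634, stop)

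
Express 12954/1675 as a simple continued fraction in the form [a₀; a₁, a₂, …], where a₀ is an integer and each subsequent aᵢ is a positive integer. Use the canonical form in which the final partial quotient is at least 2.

Apply division with remainder until the remainder is 0:
12954 ÷ 1675 → quotient 7, remainder 1229
1675 ÷ 1229 → quotient 1, remainder 446
1229 ÷ 446 → quotient 2, remainder 337
446 ÷ 337 → quotient 1, remainder 109
337 ÷ 109 → quotient 3, remainder 10
109 ÷ 10 → quotient 10, remainder 9
10 ÷ 9 → quotient 1, remainder 1
9 ÷ 1 → quotient 9, remainder 0

[7; 1, 2, 1, 3, 10, 1, 9]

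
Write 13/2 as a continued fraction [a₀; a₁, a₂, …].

Apply division with remainder until the remainder is 0:
⌊13/2⌋ = 6, remainder 1
⌊2/1⌋ = 2, remainder 0

[6; 2]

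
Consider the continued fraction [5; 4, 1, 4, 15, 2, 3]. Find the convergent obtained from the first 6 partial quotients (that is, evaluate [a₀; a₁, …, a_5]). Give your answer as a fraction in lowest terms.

3927/754

a_0 = 5: 5/1
a_1 = 4: 21/4
a_2 = 1: 26/5
a_3 = 4: 125/24
a_4 = 15: 1901/365
a_5 = 2: 3927/754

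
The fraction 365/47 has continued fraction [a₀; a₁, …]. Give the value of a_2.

Repeatedly divide and take the remainder:
365 = 7·47 + 36, so a_0 = 7
47 = 1·36 + 11, so a_1 = 1
36 = 3·11 + 3, so a_2 = 3

3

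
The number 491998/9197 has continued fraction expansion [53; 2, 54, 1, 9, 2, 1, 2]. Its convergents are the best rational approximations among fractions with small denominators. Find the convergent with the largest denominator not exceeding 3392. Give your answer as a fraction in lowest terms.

124484/2327

List convergents until the denominator exceeds the bound:
a_0 = 53: 53/1  (≤ bound)
a_1 = 2: 107/2  (≤ bound)
a_2 = 54: 5831/109  (≤ bound)
a_3 = 1: 5938/111  (≤ bound)
a_4 = 9: 59273/1108  (≤ bound)
a_5 = 2: 124484/2327  (≤ bound)
a_6 = 1: 183757/3435  (> 3392, stop)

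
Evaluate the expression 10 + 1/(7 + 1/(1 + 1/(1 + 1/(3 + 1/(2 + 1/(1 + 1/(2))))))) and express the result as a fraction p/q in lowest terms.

4752/469

a_0 = 10: 10/1
a_1 = 7: 71/7
a_2 = 1: 81/8
a_3 = 1: 152/15
a_4 = 3: 537/53
a_5 = 2: 1226/121
a_6 = 1: 1763/174
a_7 = 2: 4752/469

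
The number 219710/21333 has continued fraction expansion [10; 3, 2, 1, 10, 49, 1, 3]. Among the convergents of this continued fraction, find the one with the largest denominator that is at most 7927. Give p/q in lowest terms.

55203/5360

List convergents until the denominator exceeds the bound:
a_0 = 10: 10/1  (≤ bound)
a_1 = 3: 31/3  (≤ bound)
a_2 = 2: 72/7  (≤ bound)
a_3 = 1: 103/10  (≤ bound)
a_4 = 10: 1102/107  (≤ bound)
a_5 = 49: 54101/5253  (≤ bound)
a_6 = 1: 55203/5360  (≤ bound)
a_7 = 3: 219710/21333  (> 7927, stop)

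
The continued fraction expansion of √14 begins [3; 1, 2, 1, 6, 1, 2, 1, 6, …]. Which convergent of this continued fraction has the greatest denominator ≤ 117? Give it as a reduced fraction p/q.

333/89

a_0 = 3: 3/1  (≤ bound)
a_1 = 1: 4/1  (≤ bound)
a_2 = 2: 11/3  (≤ bound)
a_3 = 1: 15/4  (≤ bound)
a_4 = 6: 101/27  (≤ bound)
a_5 = 1: 116/31  (≤ bound)
a_6 = 2: 333/89  (≤ bound)
a_7 = 1: 449/120  (> 117, stop)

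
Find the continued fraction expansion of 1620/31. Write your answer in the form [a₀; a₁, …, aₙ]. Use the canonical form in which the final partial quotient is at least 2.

[52; 3, 1, 7]

1620 ÷ 31 → quotient 52, remainder 8
31 ÷ 8 → quotient 3, remainder 7
8 ÷ 7 → quotient 1, remainder 1
7 ÷ 1 → quotient 7, remainder 0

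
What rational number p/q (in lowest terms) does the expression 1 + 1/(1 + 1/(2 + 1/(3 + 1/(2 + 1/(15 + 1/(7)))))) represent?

4253/2508

Build up convergents one term at a time:
a_0 = 1: 1/1
a_1 = 1: 2/1
a_2 = 2: 5/3
a_3 = 3: 17/10
a_4 = 2: 39/23
a_5 = 15: 602/355
a_6 = 7: 4253/2508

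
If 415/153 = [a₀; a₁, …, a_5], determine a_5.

415 ÷ 153 → quotient 2, remainder 109
153 ÷ 109 → quotient 1, remainder 44
109 ÷ 44 → quotient 2, remainder 21
44 ÷ 21 → quotient 2, remainder 2
21 ÷ 2 → quotient 10, remainder 1
2 ÷ 1 → quotient 2, remainder 0

2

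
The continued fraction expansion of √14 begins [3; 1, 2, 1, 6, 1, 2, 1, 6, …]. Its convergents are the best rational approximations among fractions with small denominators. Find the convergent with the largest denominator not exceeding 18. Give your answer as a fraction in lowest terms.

15/4

List convergents until the denominator exceeds the bound:
a_0 = 3: 3/1  (≤ bound)
a_1 = 1: 4/1  (≤ bound)
a_2 = 2: 11/3  (≤ bound)
a_3 = 1: 15/4  (≤ bound)
a_4 = 6: 101/27  (> 18, stop)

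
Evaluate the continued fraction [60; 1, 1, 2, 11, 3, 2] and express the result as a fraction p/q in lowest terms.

Start with 2.
3 + 1/(2/1) = 3 + 1/2 = 7/2
11 + 1/(7/2) = 11 + 2/7 = 79/7
2 + 1/(79/7) = 2 + 7/79 = 165/79
1 + 1/(165/79) = 1 + 79/165 = 244/165
1 + 1/(244/165) = 1 + 165/244 = 409/244
60 + 1/(409/244) = 60 + 244/409 = 24784/409

24784/409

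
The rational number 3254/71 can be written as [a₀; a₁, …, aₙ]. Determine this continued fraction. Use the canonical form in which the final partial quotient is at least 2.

⌊3254/71⌋ = 45, remainder 59
⌊71/59⌋ = 1, remainder 12
⌊59/12⌋ = 4, remainder 11
⌊12/11⌋ = 1, remainder 1
⌊11/1⌋ = 11, remainder 0

[45; 1, 4, 1, 11]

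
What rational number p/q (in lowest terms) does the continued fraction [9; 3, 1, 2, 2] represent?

Start with 2.
2 + 1/(2/1) = 2 + 1/2 = 5/2
1 + 1/(5/2) = 1 + 2/5 = 7/5
3 + 1/(7/5) = 3 + 5/7 = 26/7
9 + 1/(26/7) = 9 + 7/26 = 241/26

241/26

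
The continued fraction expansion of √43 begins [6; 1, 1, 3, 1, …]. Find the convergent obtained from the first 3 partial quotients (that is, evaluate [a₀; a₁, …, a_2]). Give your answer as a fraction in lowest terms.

a_0 = 6: 6/1
a_1 = 1: 7/1
a_2 = 1: 13/2

13/2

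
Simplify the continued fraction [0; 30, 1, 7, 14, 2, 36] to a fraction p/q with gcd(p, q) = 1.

Compute successive convergents:
a_0 = 0: 0/1
a_1 = 30: 1/30
a_2 = 1: 1/31
a_3 = 7: 8/247
a_4 = 14: 113/3489
a_5 = 2: 234/7225
a_6 = 36: 8537/263589

8537/263589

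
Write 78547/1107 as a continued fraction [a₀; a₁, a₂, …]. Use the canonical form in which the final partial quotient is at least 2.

[70; 1, 21, 7, 7]

Apply division with remainder until the remainder is 0:
78547 ÷ 1107 → quotient 70, remainder 1057
1107 ÷ 1057 → quotient 1, remainder 50
1057 ÷ 50 → quotient 21, remainder 7
50 ÷ 7 → quotient 7, remainder 1
7 ÷ 1 → quotient 7, remainder 0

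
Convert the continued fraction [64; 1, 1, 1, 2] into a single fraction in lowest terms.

517/8

Build up convergents one term at a time:
a_0 = 64: 64/1
a_1 = 1: 65/1
a_2 = 1: 129/2
a_3 = 1: 194/3
a_4 = 2: 517/8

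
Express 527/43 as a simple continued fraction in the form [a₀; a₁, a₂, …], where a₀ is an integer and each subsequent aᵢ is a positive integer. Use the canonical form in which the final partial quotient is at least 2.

[12; 3, 1, 10]

Repeatedly divide and take the remainder:
527 = 12·43 + 11, so a_0 = 12
43 = 3·11 + 10, so a_1 = 3
11 = 1·10 + 1, so a_2 = 1
10 = 10·1 + 0, so a_3 = 10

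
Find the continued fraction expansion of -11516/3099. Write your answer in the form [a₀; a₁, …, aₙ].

-11516 = -4·3099 + 880, so a_0 = -4
3099 = 3·880 + 459, so a_1 = 3
880 = 1·459 + 421, so a_2 = 1
459 = 1·421 + 38, so a_3 = 1
421 = 11·38 + 3, so a_4 = 11
38 = 12·3 + 2, so a_5 = 12
3 = 1·2 + 1, so a_6 = 1
2 = 2·1 + 0, so a_7 = 2

[-4; 3, 1, 1, 11, 12, 1, 2]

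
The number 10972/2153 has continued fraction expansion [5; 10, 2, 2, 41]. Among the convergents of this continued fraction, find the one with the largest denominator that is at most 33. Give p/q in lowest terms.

107/21

a_0 = 5: 5/1  (≤ bound)
a_1 = 10: 51/10  (≤ bound)
a_2 = 2: 107/21  (≤ bound)
a_3 = 2: 265/52  (> 33, stop)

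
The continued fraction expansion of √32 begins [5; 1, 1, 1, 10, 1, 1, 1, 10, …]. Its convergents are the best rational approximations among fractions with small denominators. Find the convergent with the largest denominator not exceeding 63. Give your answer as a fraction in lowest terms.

List convergents until the denominator exceeds the bound:
a_0 = 5: 5/1  (≤ bound)
a_1 = 1: 6/1  (≤ bound)
a_2 = 1: 11/2  (≤ bound)
a_3 = 1: 17/3  (≤ bound)
a_4 = 10: 181/32  (≤ bound)
a_5 = 1: 198/35  (≤ bound)
a_6 = 1: 379/67  (> 63, stop)

198/35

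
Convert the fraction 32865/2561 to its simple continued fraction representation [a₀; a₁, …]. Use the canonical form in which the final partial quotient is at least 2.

[12; 1, 4, 1, 60, 7]

32865 = 12·2561 + 2133, so a_0 = 12
2561 = 1·2133 + 428, so a_1 = 1
2133 = 4·428 + 421, so a_2 = 4
428 = 1·421 + 7, so a_3 = 1
421 = 60·7 + 1, so a_4 = 60
7 = 7·1 + 0, so a_5 = 7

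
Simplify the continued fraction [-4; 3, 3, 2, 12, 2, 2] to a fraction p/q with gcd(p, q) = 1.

Compute successive convergents:
a_0 = -4: -4/1
a_1 = 3: -11/3
a_2 = 3: -37/10
a_3 = 2: -85/23
a_4 = 12: -1057/286
a_5 = 2: -2199/595
a_6 = 2: -5455/1476

-5455/1476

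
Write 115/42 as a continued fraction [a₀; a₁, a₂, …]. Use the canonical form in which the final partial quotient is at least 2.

⌊115/42⌋ = 2, remainder 31
⌊42/31⌋ = 1, remainder 11
⌊31/11⌋ = 2, remainder 9
⌊11/9⌋ = 1, remainder 2
⌊9/2⌋ = 4, remainder 1
⌊2/1⌋ = 2, remainder 0

[2; 1, 2, 1, 4, 2]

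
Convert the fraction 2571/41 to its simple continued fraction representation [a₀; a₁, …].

2571 = 62·41 + 29, so a_0 = 62
41 = 1·29 + 12, so a_1 = 1
29 = 2·12 + 5, so a_2 = 2
12 = 2·5 + 2, so a_3 = 2
5 = 2·2 + 1, so a_4 = 2
2 = 2·1 + 0, so a_5 = 2

[62; 1, 2, 2, 2, 2]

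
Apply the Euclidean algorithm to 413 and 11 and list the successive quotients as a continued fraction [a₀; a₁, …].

413 = 37·11 + 6, so a_0 = 37
11 = 1·6 + 5, so a_1 = 1
6 = 1·5 + 1, so a_2 = 1
5 = 5·1 + 0, so a_3 = 5

[37; 1, 1, 5]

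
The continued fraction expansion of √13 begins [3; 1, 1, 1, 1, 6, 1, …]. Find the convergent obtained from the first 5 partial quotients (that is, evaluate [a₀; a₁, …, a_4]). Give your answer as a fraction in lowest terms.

Start with 1.
1 + 1/(1/1) = 1 + 1/1 = 2/1
1 + 1/(2/1) = 1 + 1/2 = 3/2
1 + 1/(3/2) = 1 + 2/3 = 5/3
3 + 1/(5/3) = 3 + 3/5 = 18/5

18/5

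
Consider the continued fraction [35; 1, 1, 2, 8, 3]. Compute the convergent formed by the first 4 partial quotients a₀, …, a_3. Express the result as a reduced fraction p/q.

178/5

Start with 2.
1 + 1/(2/1) = 1 + 1/2 = 3/2
1 + 1/(3/2) = 1 + 2/3 = 5/3
35 + 1/(5/3) = 35 + 3/5 = 178/5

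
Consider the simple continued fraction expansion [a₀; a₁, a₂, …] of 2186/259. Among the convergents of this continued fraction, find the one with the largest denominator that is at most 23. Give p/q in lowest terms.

List convergents until the denominator exceeds the bound:
a_0 = 8: 8/1  (≤ bound)
a_1 = 2: 17/2  (≤ bound)
a_2 = 3: 59/7  (≤ bound)
a_3 = 1: 76/9  (≤ bound)
a_4 = 2: 211/25  (> 23, stop)

76/9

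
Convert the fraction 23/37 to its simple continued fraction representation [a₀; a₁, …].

[0; 1, 1, 1, 1, 1, 4]

Apply division with remainder until the remainder is 0:
23 = 0·37 + 23, so a_0 = 0
37 = 1·23 + 14, so a_1 = 1
23 = 1·14 + 9, so a_2 = 1
14 = 1·9 + 5, so a_3 = 1
9 = 1·5 + 4, so a_4 = 1
5 = 1·4 + 1, so a_5 = 1
4 = 4·1 + 0, so a_6 = 4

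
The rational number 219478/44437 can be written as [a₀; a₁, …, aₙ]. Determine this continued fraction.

[4; 1, 15, 2, 2, 2, 6, 35]

219478 ÷ 44437 → quotient 4, remainder 41730
44437 ÷ 41730 → quotient 1, remainder 2707
41730 ÷ 2707 → quotient 15, remainder 1125
2707 ÷ 1125 → quotient 2, remainder 457
1125 ÷ 457 → quotient 2, remainder 211
457 ÷ 211 → quotient 2, remainder 35
211 ÷ 35 → quotient 6, remainder 1
35 ÷ 1 → quotient 35, remainder 0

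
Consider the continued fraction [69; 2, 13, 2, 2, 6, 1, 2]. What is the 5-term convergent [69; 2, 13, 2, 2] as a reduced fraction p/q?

a_0 = 69: 69/1
a_1 = 2: 139/2
a_2 = 13: 1876/27
a_3 = 2: 3891/56
a_4 = 2: 9658/139

9658/139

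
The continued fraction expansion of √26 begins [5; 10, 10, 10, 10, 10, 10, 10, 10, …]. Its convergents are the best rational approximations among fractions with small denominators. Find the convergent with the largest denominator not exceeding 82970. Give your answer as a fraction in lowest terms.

52525/10301

List convergents until the denominator exceeds the bound:
a_0 = 5: 5/1  (≤ bound)
a_1 = 10: 51/10  (≤ bound)
a_2 = 10: 515/101  (≤ bound)
a_3 = 10: 5201/1020  (≤ bound)
a_4 = 10: 52525/10301  (≤ bound)
a_5 = 10: 530451/104030  (> 82970, stop)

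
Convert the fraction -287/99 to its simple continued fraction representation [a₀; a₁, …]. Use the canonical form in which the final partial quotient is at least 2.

Apply division with remainder until the remainder is 0:
-287 ÷ 99 → quotient -3, remainder 10
99 ÷ 10 → quotient 9, remainder 9
10 ÷ 9 → quotient 1, remainder 1
9 ÷ 1 → quotient 9, remainder 0

[-3; 9, 1, 9]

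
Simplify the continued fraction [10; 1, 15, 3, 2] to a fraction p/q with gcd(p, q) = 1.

Start with 2.
3 + 1/(2/1) = 3 + 1/2 = 7/2
15 + 1/(7/2) = 15 + 2/7 = 107/7
1 + 1/(107/7) = 1 + 7/107 = 114/107
10 + 1/(114/107) = 10 + 107/114 = 1247/114

1247/114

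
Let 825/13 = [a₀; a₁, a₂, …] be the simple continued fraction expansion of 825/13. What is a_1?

2

Run the Euclidean algorithm, recording each quotient:
⌊825/13⌋ = 63, remainder 6
⌊13/6⌋ = 2, remainder 1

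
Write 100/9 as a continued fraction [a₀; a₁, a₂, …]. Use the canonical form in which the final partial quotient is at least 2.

[11; 9]

100 ÷ 9 → quotient 11, remainder 1
9 ÷ 1 → quotient 9, remainder 0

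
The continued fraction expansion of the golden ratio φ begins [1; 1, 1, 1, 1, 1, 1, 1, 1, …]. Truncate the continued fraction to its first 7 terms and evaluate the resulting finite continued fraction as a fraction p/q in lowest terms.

21/13

Use the convergent recurrence hₖ = aₖ·hₖ₋₁ + hₖ₋₂ (and likewise for the denominators kₖ):
a_0 = 1: 1/1
a_1 = 1: 2/1
a_2 = 1: 3/2
a_3 = 1: 5/3
a_4 = 1: 8/5
a_5 = 1: 13/8
a_6 = 1: 21/13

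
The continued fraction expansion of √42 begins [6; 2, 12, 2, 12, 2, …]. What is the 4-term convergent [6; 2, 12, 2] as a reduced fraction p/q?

337/52

Start with 2.
12 + 1/(2/1) = 12 + 1/2 = 25/2
2 + 1/(25/2) = 2 + 2/25 = 52/25
6 + 1/(52/25) = 6 + 25/52 = 337/52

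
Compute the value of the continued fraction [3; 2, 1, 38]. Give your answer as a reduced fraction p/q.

387/116

Collapse the nested fraction from the inside out:
Start with 38.
1 + 1/(38/1) = 1 + 1/38 = 39/38
2 + 1/(39/38) = 2 + 38/39 = 116/39
3 + 1/(116/39) = 3 + 39/116 = 387/116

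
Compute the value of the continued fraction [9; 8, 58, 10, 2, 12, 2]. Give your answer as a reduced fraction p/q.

a_0 = 9: 9/1
a_1 = 8: 73/8
a_2 = 58: 4243/465
a_3 = 10: 42503/4658
a_4 = 2: 89249/9781
a_5 = 12: 1113491/122030
a_6 = 2: 2316231/253841

2316231/253841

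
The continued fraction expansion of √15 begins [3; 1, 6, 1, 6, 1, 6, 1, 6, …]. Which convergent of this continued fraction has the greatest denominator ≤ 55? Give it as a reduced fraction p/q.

a_0 = 3: 3/1  (≤ bound)
a_1 = 1: 4/1  (≤ bound)
a_2 = 6: 27/7  (≤ bound)
a_3 = 1: 31/8  (≤ bound)
a_4 = 6: 213/55  (≤ bound)
a_5 = 1: 244/63  (> 55, stop)

213/55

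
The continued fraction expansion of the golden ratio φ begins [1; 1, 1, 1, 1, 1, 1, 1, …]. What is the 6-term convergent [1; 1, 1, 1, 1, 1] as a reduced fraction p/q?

a_0 = 1: 1/1
a_1 = 1: 2/1
a_2 = 1: 3/2
a_3 = 1: 5/3
a_4 = 1: 8/5
a_5 = 1: 13/8

13/8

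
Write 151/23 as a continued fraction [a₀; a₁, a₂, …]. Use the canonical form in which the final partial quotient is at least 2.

[6; 1, 1, 3, 3]

Run the Euclidean algorithm, recording each quotient:
⌊151/23⌋ = 6, remainder 13
⌊23/13⌋ = 1, remainder 10
⌊13/10⌋ = 1, remainder 3
⌊10/3⌋ = 3, remainder 1
⌊3/1⌋ = 3, remainder 0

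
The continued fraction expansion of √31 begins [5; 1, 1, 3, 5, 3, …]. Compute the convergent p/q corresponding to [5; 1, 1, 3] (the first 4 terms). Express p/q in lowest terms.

a_0 = 5: 5/1
a_1 = 1: 6/1
a_2 = 1: 11/2
a_3 = 3: 39/7

39/7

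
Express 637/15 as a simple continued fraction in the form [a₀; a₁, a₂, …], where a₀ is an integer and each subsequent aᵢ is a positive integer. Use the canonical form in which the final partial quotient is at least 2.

[42; 2, 7]

637 ÷ 15 → quotient 42, remainder 7
15 ÷ 7 → quotient 2, remainder 1
7 ÷ 1 → quotient 7, remainder 0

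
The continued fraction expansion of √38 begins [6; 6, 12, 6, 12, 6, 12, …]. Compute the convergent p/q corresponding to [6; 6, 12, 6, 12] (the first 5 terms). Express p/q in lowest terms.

Build up convergents one term at a time:
a_0 = 6: 6/1
a_1 = 6: 37/6
a_2 = 12: 450/73
a_3 = 6: 2737/444
a_4 = 12: 33294/5401

33294/5401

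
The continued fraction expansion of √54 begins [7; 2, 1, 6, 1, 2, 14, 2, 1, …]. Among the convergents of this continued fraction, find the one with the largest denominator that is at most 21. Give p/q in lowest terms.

147/20

a_0 = 7: 7/1  (≤ bound)
a_1 = 2: 15/2  (≤ bound)
a_2 = 1: 22/3  (≤ bound)
a_3 = 6: 147/20  (≤ bound)
a_4 = 1: 169/23  (> 21, stop)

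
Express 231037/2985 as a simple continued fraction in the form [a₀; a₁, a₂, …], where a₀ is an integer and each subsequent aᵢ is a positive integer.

[77; 2, 1, 1, 59, 10]

231037 = 77·2985 + 1192, so a_0 = 77
2985 = 2·1192 + 601, so a_1 = 2
1192 = 1·601 + 591, so a_2 = 1
601 = 1·591 + 10, so a_3 = 1
591 = 59·10 + 1, so a_4 = 59
10 = 10·1 + 0, so a_5 = 10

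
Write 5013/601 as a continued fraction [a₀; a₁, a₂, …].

[8; 2, 1, 13, 1, 1, 1, 4]

Run the Euclidean algorithm, recording each quotient:
5013 ÷ 601 → quotient 8, remainder 205
601 ÷ 205 → quotient 2, remainder 191
205 ÷ 191 → quotient 1, remainder 14
191 ÷ 14 → quotient 13, remainder 9
14 ÷ 9 → quotient 1, remainder 5
9 ÷ 5 → quotient 1, remainder 4
5 ÷ 4 → quotient 1, remainder 1
4 ÷ 1 → quotient 4, remainder 0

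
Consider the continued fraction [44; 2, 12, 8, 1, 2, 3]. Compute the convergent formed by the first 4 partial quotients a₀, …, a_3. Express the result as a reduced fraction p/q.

8985/202

a_0 = 44: 44/1
a_1 = 2: 89/2
a_2 = 12: 1112/25
a_3 = 8: 8985/202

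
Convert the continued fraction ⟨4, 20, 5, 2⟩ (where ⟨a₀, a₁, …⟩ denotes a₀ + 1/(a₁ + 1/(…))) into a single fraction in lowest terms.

899/222

Start with 2.
5 + 1/(2/1) = 5 + 1/2 = 11/2
20 + 1/(11/2) = 20 + 2/11 = 222/11
4 + 1/(222/11) = 4 + 11/222 = 899/222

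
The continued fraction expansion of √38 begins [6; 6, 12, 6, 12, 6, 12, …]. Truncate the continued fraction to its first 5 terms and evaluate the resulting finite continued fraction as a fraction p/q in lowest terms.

33294/5401

Start with 12.
6 + 1/(12/1) = 6 + 1/12 = 73/12
12 + 1/(73/12) = 12 + 12/73 = 888/73
6 + 1/(888/73) = 6 + 73/888 = 5401/888
6 + 1/(5401/888) = 6 + 888/5401 = 33294/5401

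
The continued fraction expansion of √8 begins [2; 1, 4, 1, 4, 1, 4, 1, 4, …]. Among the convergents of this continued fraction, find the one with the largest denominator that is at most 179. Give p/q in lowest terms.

478/169

List convergents until the denominator exceeds the bound:
a_0 = 2: 2/1  (≤ bound)
a_1 = 1: 3/1  (≤ bound)
a_2 = 4: 14/5  (≤ bound)
a_3 = 1: 17/6  (≤ bound)
a_4 = 4: 82/29  (≤ bound)
a_5 = 1: 99/35  (≤ bound)
a_6 = 4: 478/169  (≤ bound)
a_7 = 1: 577/204  (> 179, stop)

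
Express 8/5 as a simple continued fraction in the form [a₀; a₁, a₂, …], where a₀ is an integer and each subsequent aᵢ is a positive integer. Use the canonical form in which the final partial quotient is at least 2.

[1; 1, 1, 2]

Repeatedly divide and take the remainder:
⌊8/5⌋ = 1, remainder 3
⌊5/3⌋ = 1, remainder 2
⌊3/2⌋ = 1, remainder 1
⌊2/1⌋ = 2, remainder 0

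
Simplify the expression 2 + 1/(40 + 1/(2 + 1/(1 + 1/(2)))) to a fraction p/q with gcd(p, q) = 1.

654/323

Start with 2.
1 + 1/(2/1) = 1 + 1/2 = 3/2
2 + 1/(3/2) = 2 + 2/3 = 8/3
40 + 1/(8/3) = 40 + 3/8 = 323/8
2 + 1/(323/8) = 2 + 8/323 = 654/323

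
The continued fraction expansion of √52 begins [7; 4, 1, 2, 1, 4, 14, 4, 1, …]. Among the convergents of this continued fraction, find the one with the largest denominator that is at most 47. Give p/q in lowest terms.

a_0 = 7: 7/1  (≤ bound)
a_1 = 4: 29/4  (≤ bound)
a_2 = 1: 36/5  (≤ bound)
a_3 = 2: 101/14  (≤ bound)
a_4 = 1: 137/19  (≤ bound)
a_5 = 4: 649/90  (> 47, stop)

137/19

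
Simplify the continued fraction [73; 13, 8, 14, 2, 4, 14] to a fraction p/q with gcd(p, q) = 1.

14308977/195809

a_0 = 73: 73/1
a_1 = 13: 950/13
a_2 = 8: 7673/105
a_3 = 14: 108372/1483
a_4 = 2: 224417/3071
a_5 = 4: 1006040/13767
a_6 = 14: 14308977/195809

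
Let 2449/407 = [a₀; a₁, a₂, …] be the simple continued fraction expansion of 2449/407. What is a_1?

58

2449 = 6·407 + 7, so a_0 = 6
407 = 58·7 + 1, so a_1 = 58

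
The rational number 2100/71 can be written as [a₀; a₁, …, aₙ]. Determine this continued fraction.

Apply division with remainder until the remainder is 0:
⌊2100/71⌋ = 29, remainder 41
⌊71/41⌋ = 1, remainder 30
⌊41/30⌋ = 1, remainder 11
⌊30/11⌋ = 2, remainder 8
⌊11/8⌋ = 1, remainder 3
⌊8/3⌋ = 2, remainder 2
⌊3/2⌋ = 1, remainder 1
⌊2/1⌋ = 2, remainder 0

[29; 1, 1, 2, 1, 2, 1, 2]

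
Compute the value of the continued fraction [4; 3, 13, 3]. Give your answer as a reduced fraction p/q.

532/123

Start with 3.
13 + 1/(3/1) = 13 + 1/3 = 40/3
3 + 1/(40/3) = 3 + 3/40 = 123/40
4 + 1/(123/40) = 4 + 40/123 = 532/123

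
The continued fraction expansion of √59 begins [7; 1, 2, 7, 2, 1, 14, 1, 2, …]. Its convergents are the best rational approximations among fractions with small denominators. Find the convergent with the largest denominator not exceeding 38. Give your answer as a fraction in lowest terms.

List convergents until the denominator exceeds the bound:
a_0 = 7: 7/1  (≤ bound)
a_1 = 1: 8/1  (≤ bound)
a_2 = 2: 23/3  (≤ bound)
a_3 = 7: 169/22  (≤ bound)
a_4 = 2: 361/47  (> 38, stop)

169/22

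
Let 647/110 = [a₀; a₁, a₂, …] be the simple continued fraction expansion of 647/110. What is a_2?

7

647 = 5·110 + 97, so a_0 = 5
110 = 1·97 + 13, so a_1 = 1
97 = 7·13 + 6, so a_2 = 7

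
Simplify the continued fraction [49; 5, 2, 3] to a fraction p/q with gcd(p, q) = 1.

Start with 3.
2 + 1/(3/1) = 2 + 1/3 = 7/3
5 + 1/(7/3) = 5 + 3/7 = 38/7
49 + 1/(38/7) = 49 + 7/38 = 1869/38

1869/38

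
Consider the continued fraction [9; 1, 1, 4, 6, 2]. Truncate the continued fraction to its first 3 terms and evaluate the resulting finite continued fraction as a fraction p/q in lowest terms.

Collapse the nested fraction from the inside out:
Start with 1.
1 + 1/(1/1) = 1 + 1/1 = 2/1
9 + 1/(2/1) = 9 + 1/2 = 19/2

19/2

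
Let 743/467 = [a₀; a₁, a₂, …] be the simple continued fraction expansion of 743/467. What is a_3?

2

743 ÷ 467 → quotient 1, remainder 276
467 ÷ 276 → quotient 1, remainder 191
276 ÷ 191 → quotient 1, remainder 85
191 ÷ 85 → quotient 2, remainder 21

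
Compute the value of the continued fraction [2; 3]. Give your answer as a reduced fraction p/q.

Start with 3.
2 + 1/(3/1) = 2 + 1/3 = 7/3

7/3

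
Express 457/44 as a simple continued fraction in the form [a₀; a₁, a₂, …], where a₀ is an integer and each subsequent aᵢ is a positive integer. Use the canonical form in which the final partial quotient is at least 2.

457 ÷ 44 → quotient 10, remainder 17
44 ÷ 17 → quotient 2, remainder 10
17 ÷ 10 → quotient 1, remainder 7
10 ÷ 7 → quotient 1, remainder 3
7 ÷ 3 → quotient 2, remainder 1
3 ÷ 1 → quotient 3, remainder 0

[10; 2, 1, 1, 2, 3]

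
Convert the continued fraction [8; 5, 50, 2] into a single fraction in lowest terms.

Starting at the tail and folding back:
Start with 2.
50 + 1/(2/1) = 50 + 1/2 = 101/2
5 + 1/(101/2) = 5 + 2/101 = 507/101
8 + 1/(507/101) = 8 + 101/507 = 4157/507

4157/507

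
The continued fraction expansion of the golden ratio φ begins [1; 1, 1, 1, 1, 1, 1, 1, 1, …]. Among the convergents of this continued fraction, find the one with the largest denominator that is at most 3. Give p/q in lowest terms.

List convergents until the denominator exceeds the bound:
a_0 = 1: 1/1  (≤ bound)
a_1 = 1: 2/1  (≤ bound)
a_2 = 1: 3/2  (≤ bound)
a_3 = 1: 5/3  (≤ bound)
a_4 = 1: 8/5  (> 3, stop)

5/3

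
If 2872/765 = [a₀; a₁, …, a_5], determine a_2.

3

⌊2872/765⌋ = 3, remainder 577
⌊765/577⌋ = 1, remainder 188
⌊577/188⌋ = 3, remainder 13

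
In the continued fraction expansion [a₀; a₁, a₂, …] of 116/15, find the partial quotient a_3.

Run the Euclidean algorithm, recording each quotient:
⌊116/15⌋ = 7, remainder 11
⌊15/11⌋ = 1, remainder 4
⌊11/4⌋ = 2, remainder 3
⌊4/3⌋ = 1, remainder 1

1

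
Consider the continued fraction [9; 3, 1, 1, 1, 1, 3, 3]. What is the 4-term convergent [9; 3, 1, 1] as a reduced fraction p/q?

65/7

Collapse the nested fraction from the inside out:
Start with 1.
1 + 1/(1/1) = 1 + 1/1 = 2/1
3 + 1/(2/1) = 3 + 1/2 = 7/2
9 + 1/(7/2) = 9 + 2/7 = 65/7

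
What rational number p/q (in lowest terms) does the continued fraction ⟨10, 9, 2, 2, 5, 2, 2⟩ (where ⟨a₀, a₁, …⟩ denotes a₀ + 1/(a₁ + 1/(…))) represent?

13785/1364

Start with 2.
2 + 1/(2/1) = 2 + 1/2 = 5/2
5 + 1/(5/2) = 5 + 2/5 = 27/5
2 + 1/(27/5) = 2 + 5/27 = 59/27
2 + 1/(59/27) = 2 + 27/59 = 145/59
9 + 1/(145/59) = 9 + 59/145 = 1364/145
10 + 1/(1364/145) = 10 + 145/1364 = 13785/1364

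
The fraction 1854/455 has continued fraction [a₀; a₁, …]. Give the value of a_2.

2

1854 = 4·455 + 34, so a_0 = 4
455 = 13·34 + 13, so a_1 = 13
34 = 2·13 + 8, so a_2 = 2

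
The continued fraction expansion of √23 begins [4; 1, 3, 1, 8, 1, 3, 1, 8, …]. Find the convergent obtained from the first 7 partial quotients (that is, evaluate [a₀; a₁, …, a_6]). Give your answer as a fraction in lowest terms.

a_0 = 4: 4/1
a_1 = 1: 5/1
a_2 = 3: 19/4
a_3 = 1: 24/5
a_4 = 8: 211/44
a_5 = 1: 235/49
a_6 = 3: 916/191

916/191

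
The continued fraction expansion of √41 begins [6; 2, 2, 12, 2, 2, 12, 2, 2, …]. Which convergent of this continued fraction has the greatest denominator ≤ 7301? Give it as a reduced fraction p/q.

25414/3969

a_0 = 6: 6/1  (≤ bound)
a_1 = 2: 13/2  (≤ bound)
a_2 = 2: 32/5  (≤ bound)
a_3 = 12: 397/62  (≤ bound)
a_4 = 2: 826/129  (≤ bound)
a_5 = 2: 2049/320  (≤ bound)
a_6 = 12: 25414/3969  (≤ bound)
a_7 = 2: 52877/8258  (> 7301, stop)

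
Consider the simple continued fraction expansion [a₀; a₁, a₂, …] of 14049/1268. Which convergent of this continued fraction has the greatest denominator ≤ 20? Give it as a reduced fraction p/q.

144/13

a_0 = 11: 11/1  (≤ bound)
a_1 = 12: 133/12  (≤ bound)
a_2 = 1: 144/13  (≤ bound)
a_3 = 1: 277/25  (> 20, stop)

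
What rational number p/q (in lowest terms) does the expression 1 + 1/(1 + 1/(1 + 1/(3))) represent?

a_0 = 1: 1/1
a_1 = 1: 2/1
a_2 = 1: 3/2
a_3 = 3: 11/7

11/7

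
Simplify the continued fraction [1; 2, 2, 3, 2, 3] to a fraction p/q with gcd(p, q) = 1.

189/134

Start with 3.
2 + 1/(3/1) = 2 + 1/3 = 7/3
3 + 1/(7/3) = 3 + 3/7 = 24/7
2 + 1/(24/7) = 2 + 7/24 = 55/24
2 + 1/(55/24) = 2 + 24/55 = 134/55
1 + 1/(134/55) = 1 + 55/134 = 189/134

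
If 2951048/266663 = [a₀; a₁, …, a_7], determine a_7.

2951048 = 11·266663 + 17755, so a_0 = 11
266663 = 15·17755 + 338, so a_1 = 15
17755 = 52·338 + 179, so a_2 = 52
338 = 1·179 + 159, so a_3 = 1
179 = 1·159 + 20, so a_4 = 1
159 = 7·20 + 19, so a_5 = 7
20 = 1·19 + 1, so a_6 = 1
19 = 19·1 + 0, so a_7 = 19

19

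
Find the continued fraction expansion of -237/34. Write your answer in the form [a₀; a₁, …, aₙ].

[-7; 34]

⌊-237/34⌋ = -7, remainder 1
⌊34/1⌋ = 34, remainder 0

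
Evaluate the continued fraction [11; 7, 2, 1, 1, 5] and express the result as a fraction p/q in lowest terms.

a_0 = 11: 11/1
a_1 = 7: 78/7
a_2 = 2: 167/15
a_3 = 1: 245/22
a_4 = 1: 412/37
a_5 = 5: 2305/207

2305/207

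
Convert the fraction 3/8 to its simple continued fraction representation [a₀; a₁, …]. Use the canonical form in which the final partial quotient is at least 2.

3 = 0·8 + 3, so a_0 = 0
8 = 2·3 + 2, so a_1 = 2
3 = 1·2 + 1, so a_2 = 1
2 = 2·1 + 0, so a_3 = 2

[0; 2, 1, 2]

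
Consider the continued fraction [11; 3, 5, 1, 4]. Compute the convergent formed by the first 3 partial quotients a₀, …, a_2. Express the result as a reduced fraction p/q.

Start with 5.
3 + 1/(5/1) = 3 + 1/5 = 16/5
11 + 1/(16/5) = 11 + 5/16 = 181/16

181/16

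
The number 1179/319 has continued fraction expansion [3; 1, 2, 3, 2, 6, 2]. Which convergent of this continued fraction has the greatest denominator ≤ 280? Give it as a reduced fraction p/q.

547/148

a_0 = 3: 3/1  (≤ bound)
a_1 = 1: 4/1  (≤ bound)
a_2 = 2: 11/3  (≤ bound)
a_3 = 3: 37/10  (≤ bound)
a_4 = 2: 85/23  (≤ bound)
a_5 = 6: 547/148  (≤ bound)
a_6 = 2: 1179/319  (> 280, stop)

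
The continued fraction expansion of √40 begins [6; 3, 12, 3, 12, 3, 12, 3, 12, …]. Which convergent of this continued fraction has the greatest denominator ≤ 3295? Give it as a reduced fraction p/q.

List convergents until the denominator exceeds the bound:
a_0 = 6: 6/1  (≤ bound)
a_1 = 3: 19/3  (≤ bound)
a_2 = 12: 234/37  (≤ bound)
a_3 = 3: 721/114  (≤ bound)
a_4 = 12: 8886/1405  (≤ bound)
a_5 = 3: 27379/4329  (> 3295, stop)

8886/1405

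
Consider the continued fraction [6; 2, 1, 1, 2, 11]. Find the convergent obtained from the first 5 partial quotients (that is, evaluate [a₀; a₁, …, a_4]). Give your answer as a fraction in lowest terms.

83/13

Use the convergent recurrence hₖ = aₖ·hₖ₋₁ + hₖ₋₂ (and likewise for the denominators kₖ):
a_0 = 6: 6/1
a_1 = 2: 13/2
a_2 = 1: 19/3
a_3 = 1: 32/5
a_4 = 2: 83/13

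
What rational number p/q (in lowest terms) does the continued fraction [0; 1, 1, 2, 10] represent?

Build up convergents one term at a time:
a_0 = 0: 0/1
a_1 = 1: 1/1
a_2 = 1: 1/2
a_3 = 2: 3/5
a_4 = 10: 31/52

31/52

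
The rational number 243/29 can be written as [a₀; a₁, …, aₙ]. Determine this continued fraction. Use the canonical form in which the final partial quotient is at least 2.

243 ÷ 29 → quotient 8, remainder 11
29 ÷ 11 → quotient 2, remainder 7
11 ÷ 7 → quotient 1, remainder 4
7 ÷ 4 → quotient 1, remainder 3
4 ÷ 3 → quotient 1, remainder 1
3 ÷ 1 → quotient 3, remainder 0

[8; 2, 1, 1, 1, 3]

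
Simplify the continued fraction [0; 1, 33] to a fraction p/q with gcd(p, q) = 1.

33/34

Start with 33.
1 + 1/(33/1) = 1 + 1/33 = 34/33
0 + 1/(34/33) = 0 + 33/34 = 33/34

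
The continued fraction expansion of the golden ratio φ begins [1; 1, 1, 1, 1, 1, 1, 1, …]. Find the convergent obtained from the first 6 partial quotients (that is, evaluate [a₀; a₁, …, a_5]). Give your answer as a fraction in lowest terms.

13/8

a_0 = 1: 1/1
a_1 = 1: 2/1
a_2 = 1: 3/2
a_3 = 1: 5/3
a_4 = 1: 8/5
a_5 = 1: 13/8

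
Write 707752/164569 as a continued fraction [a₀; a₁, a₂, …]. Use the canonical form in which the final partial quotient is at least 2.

[4; 3, 3, 15, 3, 23, 15]

707752 ÷ 164569 → quotient 4, remainder 49476
164569 ÷ 49476 → quotient 3, remainder 16141
49476 ÷ 16141 → quotient 3, remainder 1053
16141 ÷ 1053 → quotient 15, remainder 346
1053 ÷ 346 → quotient 3, remainder 15
346 ÷ 15 → quotient 23, remainder 1
15 ÷ 1 → quotient 15, remainder 0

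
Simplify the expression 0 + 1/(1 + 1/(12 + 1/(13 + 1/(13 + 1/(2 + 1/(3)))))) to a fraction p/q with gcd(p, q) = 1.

14842/16071

Start with 3.
2 + 1/(3/1) = 2 + 1/3 = 7/3
13 + 1/(7/3) = 13 + 3/7 = 94/7
13 + 1/(94/7) = 13 + 7/94 = 1229/94
12 + 1/(1229/94) = 12 + 94/1229 = 14842/1229
1 + 1/(14842/1229) = 1 + 1229/14842 = 16071/14842
0 + 1/(16071/14842) = 0 + 14842/16071 = 14842/16071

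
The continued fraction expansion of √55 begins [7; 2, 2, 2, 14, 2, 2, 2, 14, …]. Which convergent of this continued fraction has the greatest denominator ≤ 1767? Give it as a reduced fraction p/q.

6593/889

List convergents until the denominator exceeds the bound:
a_0 = 7: 7/1  (≤ bound)
a_1 = 2: 15/2  (≤ bound)
a_2 = 2: 37/5  (≤ bound)
a_3 = 2: 89/12  (≤ bound)
a_4 = 14: 1283/173  (≤ bound)
a_5 = 2: 2655/358  (≤ bound)
a_6 = 2: 6593/889  (≤ bound)
a_7 = 2: 15841/2136  (> 1767, stop)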